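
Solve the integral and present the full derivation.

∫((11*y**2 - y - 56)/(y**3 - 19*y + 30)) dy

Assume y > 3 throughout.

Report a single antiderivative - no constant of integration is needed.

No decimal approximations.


Step 1. Decompose ∫((11*y**2 - y - 56)/(y**3 - 19*y + 30)) dy by partial fractions, (11*y**2 - y - 56)/(y**3 - 19*y + 30) = 4/(y + 5) + 2/(y - 2) + 5/(y - 3): now ∫(5/(y - 3)) dy + ∫(2/(y - 2)) dy + ∫(4/(y + 5)) dy.
Step 2. Evaluate the standard form [assuming y > 2]: now 2*log(y - 2) + ∫(5/(y - 3)) dy + ∫(4/(y + 5)) dy.
Step 3. Evaluate the standard form [assuming y > -5]: now 2*log(y - 2) + 4*log(y + 5) + ∫(5/(y - 3)) dy.
Step 4. Evaluate the standard form [assuming y > 3]: now 5*log(y - 3) + 2*log(y - 2) + 4*log(y + 5).
Answer: 5*log(y - 3) + 2*log(y - 2) + 4*log(y + 5).


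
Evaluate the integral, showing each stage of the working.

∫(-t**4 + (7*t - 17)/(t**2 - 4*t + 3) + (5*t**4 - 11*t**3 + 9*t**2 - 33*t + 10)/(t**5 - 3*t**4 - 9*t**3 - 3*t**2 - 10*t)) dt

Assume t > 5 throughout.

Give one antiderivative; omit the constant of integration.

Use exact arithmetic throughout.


Step 1. Rewrite: now ∫(-t**4) dt + ∫((7*t - 17)/(t**2 - 4*t + 3)) dt + ∫((5*t**4 - 11*t**3 + 9*t**2 - 33*t + 10)/(t**5 - 3*t**4 - 9*t**3 - 3*t**2 - 10*t)) dt.
Step 2. Decompose ∫((5*t**4 - 11*t**3 + 9*t**2 - 33*t + 10)/(t**5 - 3*t**4 - 9*t**3 - 3*t**2 - 10*t)) dt by partial fractions, (5*t**4 - 11*t**3 + 9*t**2 - 33*t + 10)/(t**5 - 3*t**4 - 9*t**3 - 3*t**2 - 10*t) = 2/(t**2 + 1) + 4/(t + 2) + 2/(t - 5) - 1/t: now ∫(-1/t) dt + ∫(-t**4) dt + ∫((7*t - 17)/(t**2 - 4*t + 3)) dt + ∫(2/(t - 5)) dt + ∫(4/(t + 2)) dt + ∫(2/(t**2 + 1)) dt.
Step 3. Evaluate the standard form [assuming t > -2]: now 4*log(t + 2) + ∫(-1/t) dt + ∫(-t**4) dt + ∫((7*t - 17)/(t**2 - 4*t + 3)) dt + ∫(2/(t - 5)) dt + ∫(2/(t**2 + 1)) dt.
Step 4. Evaluate the standard form [assuming t > 5]: now 2*log(t - 5) + 4*log(t + 2) + ∫(-1/t) dt + ∫(-t**4) dt + ∫((7*t - 17)/(t**2 - 4*t + 3)) dt + ∫(2/(t**2 + 1)) dt.
Step 5. Evaluate the standard form [assuming t > 0]: now -log(t) + 2*log(t - 5) + 4*log(t + 2) + ∫(-t**4) dt + ∫((7*t - 17)/(t**2 - 4*t + 3)) dt + ∫(2/(t**2 + 1)) dt.
Step 6. Evaluate the standard form: now -log(t) + 2*log(t - 5) + 4*log(t + 2) + 2*atan(t) + ∫(-t**4) dt + ∫((7*t - 17)/(t**2 - 4*t + 3)) dt.
Step 7. Decompose ∫((7*t - 17)/(t**2 - 4*t + 3)) dt by partial fractions, (7*t - 17)/(t**2 - 4*t + 3) = 5/(t - 1) + 2/(t - 3): now -log(t) + 2*log(t - 5) + 4*log(t + 2) + 2*atan(t) + ∫(-t**4) dt + ∫(2/(t - 3)) dt + ∫(5/(t - 1)) dt.
Step 8. Evaluate the standard form [assuming t > 1]: now -log(t) + 2*log(t - 5) + 5*log(t - 1) + 4*log(t + 2) + 2*atan(t) + ∫(-t**4) dt + ∫(2/(t - 3)) dt.
Step 9. Evaluate the standard form [assuming t > 3]: now -log(t) + 2*log(t - 5) + 2*log(t - 3) + 5*log(t - 1) + 4*log(t + 2) + 2*atan(t) + ∫(-t**4) dt.
Step 10. Evaluate the standard form: now -t**5/5 - log(t) + 2*log(t - 5) + 2*log(t - 3) + 5*log(t - 1) + 4*log(t + 2) + 2*atan(t).
Answer: -t**5/5 - log(t) + 2*log(t - 5) + 2*log(t - 3) + 5*log(t - 1) + 4*log(t + 2) + 2*atan(t).


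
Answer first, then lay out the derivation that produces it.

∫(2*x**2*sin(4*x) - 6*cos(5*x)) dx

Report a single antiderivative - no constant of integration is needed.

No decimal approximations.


The answer is -x**2*cos(4*x)/2 + x*sin(4*x)/4 - 6*sin(5*x)/5 + cos(4*x)/16.
Step 1. Rewrite: now ∫(2*x**2*sin(4*x)) dx + ∫(-6*cos(5*x)) dx.
Step 2. Integrate ∫(2*x**2*sin(4*x)) dx by parts with u = x**2, dv = (2*sin(4*x)) dx, so v = -cos(4*x)/2: now -x**2*cos(4*x)/2 + ∫(x*cos(4*x)) dx + ∫(-6*cos(5*x)) dx.
Step 3. Integrate ∫(x*cos(4*x)) dx by parts with u = x, dv = (cos(4*x)) dx, so v = sin(4*x)/4: now -x**2*cos(4*x)/2 + x*sin(4*x)/4 + ∫(-sin(4*x)/4) dx + ∫(-6*cos(5*x)) dx.
Step 4. Evaluate the standard form: now -x**2*cos(4*x)/2 + x*sin(4*x)/4 + cos(4*x)/16 + ∫(-6*cos(5*x)) dx.
Step 5. Evaluate the standard form: now -x**2*cos(4*x)/2 + x*sin(4*x)/4 - 6*sin(5*x)/5 + cos(4*x)/16.
Answer: -x**2*cos(4*x)/2 + x*sin(4*x)/4 - 6*sin(5*x)/5 + cos(4*x)/16.


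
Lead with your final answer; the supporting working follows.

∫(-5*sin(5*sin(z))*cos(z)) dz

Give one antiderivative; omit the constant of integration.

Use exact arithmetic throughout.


The answer is cos(5*sin(z)).
Step 1. Substitute u = sin(z), turning ∫(-5*sin(5*sin(z))*cos(z)) dz into ∫(-5*sin(5*u)) du: now ∫(-5*sin(5*u)) du.
Step 2. Evaluate the standard form: now cos(5*u).
Step 3. Substitute back u = sin(z): now cos(5*sin(z)).
Answer: cos(5*sin(z)).


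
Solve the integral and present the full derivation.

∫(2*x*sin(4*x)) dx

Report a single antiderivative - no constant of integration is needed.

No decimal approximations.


Step 1. Integrate ∫(2*x*sin(4*x)) dx by parts with u = x, dv = (2*sin(4*x)) dx, so v = -cos(4*x)/2: now -x*cos(4*x)/2 + ∫(cos(4*x)/2) dx.
Step 2. Evaluate the standard form: now -x*cos(4*x)/2 + sin(4*x)/8.
Answer: -x*cos(4*x)/2 + sin(4*x)/8.


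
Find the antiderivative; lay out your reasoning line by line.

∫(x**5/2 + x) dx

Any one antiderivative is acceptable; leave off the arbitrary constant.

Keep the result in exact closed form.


Step 1. Rewrite: now ∫(x) dx + ∫(x**5/2) dx.
Step 2. Evaluate the standard form: now x**2/2 + ∫(x**5/2) dx.
Step 3. Evaluate the standard form: now x**6/12 + x**2/2.
Answer: x**6/12 + x**2/2.


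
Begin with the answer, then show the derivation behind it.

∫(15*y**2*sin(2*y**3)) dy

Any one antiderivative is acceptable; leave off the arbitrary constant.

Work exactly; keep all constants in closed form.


The answer is -5*cos(2*y**3)/2.
Step 1. Substitute u = y**3, turning ∫(15*y**2*sin(2*y**3)) dy into ∫(5*sin(2*u)) du: now ∫(5*sin(2*u)) du.
Step 2. Evaluate the standard form: now -5*cos(2*u)/2.
Step 3. Substitute back u = y**3: now -5*cos(2*y**3)/2.
Answer: -5*cos(2*y**3)/2.


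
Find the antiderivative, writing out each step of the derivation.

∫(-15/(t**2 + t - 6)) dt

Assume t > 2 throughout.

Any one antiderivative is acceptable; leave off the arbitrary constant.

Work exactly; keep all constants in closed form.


Step 1. Decompose ∫(-15/(t**2 + t - 6)) dt by partial fractions, -15/(t**2 + t - 6) = 3/(t + 3) - 3/(t - 2): now ∫(-3/(t - 2)) dt + ∫(3/(t + 3)) dt.
Step 2. Evaluate the standard form [assuming t > -3]: now 3*log(t + 3) + ∫(-3/(t - 2)) dt.
Step 3. Evaluate the standard form [assuming t > 2]: now -3*log(t - 2) + 3*log(t + 3).
Answer: -3*log(t - 2) + 3*log(t + 3).


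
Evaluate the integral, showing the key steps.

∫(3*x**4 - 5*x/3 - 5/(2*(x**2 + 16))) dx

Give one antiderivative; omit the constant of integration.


Step 1. Rewrite: now ∫(-5*x/3) dx + ∫(3*x**4) dx + ∫(-5/(2*(x**2 + 16))) dx.
Step 2. Evaluate the standard form: now 3*x**5/5 + ∫(-5*x/3) dx + ∫(-5/(2*(x**2 + 16))) dx.
Step 3. Evaluate the standard form: now 3*x**5/5 - 5*atan(x/4)/8 + ∫(-5*x/3) dx.
Step 4. Evaluate the standard form: now 3*x**5/5 - 5*x**2/6 - 5*atan(x/4)/8.
Answer: 3*x**5/5 - 5*x**2/6 - 5*atan(x/4)/8.


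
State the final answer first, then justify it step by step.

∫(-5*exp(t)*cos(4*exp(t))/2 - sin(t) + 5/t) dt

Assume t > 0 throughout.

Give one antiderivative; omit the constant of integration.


The answer is 5*log(t) - 5*sin(4*exp(t))/8 + cos(t).
Step 1. Rewrite: now ∫(5/t) dt + ∫(-5*exp(t)*cos(4*exp(t))/2) dt + ∫(-sin(t)) dt.
Step 2. Substitute u = exp(t), turning ∫(-5*exp(t)*cos(4*exp(t))/2) dt into ∫(-5*cos(4*u)/2) du: now ∫(5/t) dt + ∫(-sin(t)) dt + ∫(-5*cos(4*u)/2) du.
Step 3. Evaluate the standard form: now -5*sin(4*u)/8 + ∫(5/t) dt + ∫(-sin(t)) dt.
Step 4. Substitute back u = exp(t): now -5*sin(4*exp(t))/8 + ∫(5/t) dt + ∫(-sin(t)) dt.
Step 5. Evaluate the standard form: now -5*sin(4*exp(t))/8 + cos(t) + ∫(5/t) dt.
Step 6. Evaluate the standard form [assuming t > 0]: now 5*log(t) - 5*sin(4*exp(t))/8 + cos(t).
Answer: 5*log(t) - 5*sin(4*exp(t))/8 + cos(t).


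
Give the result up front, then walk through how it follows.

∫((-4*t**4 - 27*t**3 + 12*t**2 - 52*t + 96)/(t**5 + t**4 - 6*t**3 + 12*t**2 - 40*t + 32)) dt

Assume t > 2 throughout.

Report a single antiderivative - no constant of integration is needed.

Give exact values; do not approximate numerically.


The answer is -5*log(t - 2) - log(t - 1) + 2*log(t + 4) - 2*atan(t/2).
Step 1. Decompose ∫((-4*t**4 - 27*t**3 + 12*t**2 - 52*t + 96)/(t**5 + t**4 - 6*t**3 + 12*t**2 - 40*t + 32)) dt by partial fractions, (-4*t**4 - 27*t**3 + 12*t**2 - 52*t + 96)/(t**5 + t**4 - 6*t**3 + 12*t**2 - 40*t + 32) = -4/(t**2 + 4) + 2/(t + 4) - 1/(t - 1) - 5/(t - 2): now ∫(-5/(t - 2)) dt + ∫(-1/(t - 1)) dt + ∫(2/(t + 4)) dt + ∫(-4/(t**2 + 4)) dt.
Step 2. Evaluate the standard form [assuming t > 2]: now -5*log(t - 2) + ∫(-1/(t - 1)) dt + ∫(2/(t + 4)) dt + ∫(-4/(t**2 + 4)) dt.
Step 3. Evaluate the standard form [assuming t > 1]: now -5*log(t - 2) - log(t - 1) + ∫(2/(t + 4)) dt + ∫(-4/(t**2 + 4)) dt.
Step 4. Evaluate the standard form [assuming t > -4]: now -5*log(t - 2) - log(t - 1) + 2*log(t + 4) + ∫(-4/(t**2 + 4)) dt.
Step 5. Evaluate the standard form: now -5*log(t - 2) - log(t - 1) + 2*log(t + 4) - 2*atan(t/2).
Answer: -5*log(t - 2) - log(t - 1) + 2*log(t + 4) - 2*atan(t/2).


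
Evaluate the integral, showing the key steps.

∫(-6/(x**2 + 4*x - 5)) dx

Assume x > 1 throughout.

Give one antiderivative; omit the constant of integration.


Step 1. Decompose ∫(-6/(x**2 + 4*x - 5)) dx by partial fractions, -6/(x**2 + 4*x - 5) = 1/(x + 5) - 1/(x - 1): now ∫(-1/(x - 1)) dx + ∫(1/(x + 5)) dx.
Step 2. Evaluate the standard form [assuming x > -5]: now log(x + 5) + ∫(-1/(x - 1)) dx.
Step 3. Evaluate the standard form [assuming x > 1]: now -log(x - 1) + log(x + 5).
Answer: -log(x - 1) + log(x + 5).


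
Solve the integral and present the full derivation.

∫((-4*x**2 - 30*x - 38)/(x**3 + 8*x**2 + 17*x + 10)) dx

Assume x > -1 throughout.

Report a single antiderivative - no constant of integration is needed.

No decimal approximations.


Step 1. Decompose ∫((-4*x**2 - 30*x - 38)/(x**3 + 8*x**2 + 17*x + 10)) dx by partial fractions, (-4*x**2 - 30*x - 38)/(x**3 + 8*x**2 + 17*x + 10) = 1/(x + 5) - 2/(x + 2) - 3/(x + 1): now ∫(-3/(x + 1)) dx + ∫(-2/(x + 2)) dx + ∫(1/(x + 5)) dx.
Step 2. Evaluate the standard form [assuming x > -2]: now -2*log(x + 2) + ∫(-3/(x + 1)) dx + ∫(1/(x + 5)) dx.
Step 3. Evaluate the standard form [assuming x > -5]: now -2*log(x + 2) + log(x + 5) + ∫(-3/(x + 1)) dx.
Step 4. Evaluate the standard form [assuming x > -1]: now -3*log(x + 1) - 2*log(x + 2) + log(x + 5).
Answer: -3*log(x + 1) - 2*log(x + 2) + log(x + 5).


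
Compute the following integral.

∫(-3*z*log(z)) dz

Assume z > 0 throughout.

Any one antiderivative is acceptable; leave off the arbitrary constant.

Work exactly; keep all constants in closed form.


Answer: -3*z**2*log(z)/2 + 3*z**2/4.


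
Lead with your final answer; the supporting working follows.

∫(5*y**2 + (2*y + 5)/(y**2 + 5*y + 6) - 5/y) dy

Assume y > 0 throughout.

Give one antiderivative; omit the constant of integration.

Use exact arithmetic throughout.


The answer is 5*y**3/3 - 5*log(y) + log(y + 2) + log(y + 3).
Step 1. Rewrite: now ∫(-5/y) dy + ∫(5*y**2) dy + ∫((2*y + 5)/(y**2 + 5*y + 6)) dy.
Step 2. Evaluate the standard form [assuming y > 0]: now -5*log(y) + ∫(5*y**2) dy + ∫((2*y + 5)/(y**2 + 5*y + 6)) dy.
Step 3. Decompose ∫((2*y + 5)/(y**2 + 5*y + 6)) dy by partial fractions, (2*y + 5)/(y**2 + 5*y + 6) = 1/(y + 3) + 1/(y + 2): now -5*log(y) + ∫(5*y**2) dy + ∫(1/(y + 2)) dy + ∫(1/(y + 3)) dy.
Step 4. Evaluate the standard form [assuming y > -3]: now -5*log(y) + log(y + 3) + ∫(5*y**2) dy + ∫(1/(y + 2)) dy.
Step 5. Evaluate the standard form [assuming y > -2]: now -5*log(y) + log(y + 2) + log(y + 3) + ∫(5*y**2) dy.
Step 6. Evaluate the standard form: now 5*y**3/3 - 5*log(y) + log(y + 2) + log(y + 3).
Answer: 5*y**3/3 - 5*log(y) + log(y + 2) + log(y + 3).


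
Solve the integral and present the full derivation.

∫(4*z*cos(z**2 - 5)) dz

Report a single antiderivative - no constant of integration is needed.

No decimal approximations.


Step 1. Substitute u = z**2 - 5, turning ∫(4*z*cos(z**2 - 5)) dz into ∫(2*cos(u)) du: now ∫(2*cos(u)) du.
Step 2. Evaluate the standard form: now 2*sin(u).
Step 3. Substitute back u = z**2 - 5: now 2*sin(z**2 - 5).
Answer: 2*sin(z**2 - 5).


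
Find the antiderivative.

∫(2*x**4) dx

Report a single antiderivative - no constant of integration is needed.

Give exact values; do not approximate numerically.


Answer: 2*x**5/5.


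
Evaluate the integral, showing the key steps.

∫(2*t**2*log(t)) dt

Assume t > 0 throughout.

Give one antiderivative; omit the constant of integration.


Step 1. Integrate ∫(2*t**2*log(t)) dt by parts with u = log(t), dv = (2*t**2) dt, so v = 2*t**3/3 [assuming t > 0]: now 2*t**3*log(t)/3 + ∫(-2*t**2/3) dt.
Step 2. Evaluate the standard form: now 2*t**3*log(t)/3 - 2*t**3/9.
Answer: 2*t**3*log(t)/3 - 2*t**3/9.


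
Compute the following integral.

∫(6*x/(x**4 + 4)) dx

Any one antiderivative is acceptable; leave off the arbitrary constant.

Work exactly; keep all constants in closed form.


Answer: 3*atan(x**2/2)/2.


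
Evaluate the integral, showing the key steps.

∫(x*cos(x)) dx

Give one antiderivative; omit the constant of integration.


Step 1. Integrate ∫(x*cos(x)) dx by parts with u = x, dv = (cos(x)) dx, so v = sin(x): now x*sin(x) + ∫(-sin(x)) dx.
Step 2. Evaluate the standard form: now x*sin(x) + cos(x).
Answer: x*sin(x) + cos(x).


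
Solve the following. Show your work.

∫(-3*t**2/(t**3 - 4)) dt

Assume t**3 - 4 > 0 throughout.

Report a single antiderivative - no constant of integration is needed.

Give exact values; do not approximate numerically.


Step 1. Substitute u = t**3 - 4, turning ∫(-3*t**2/(t**3 - 4)) dt into ∫(-1/u) du: now ∫(-1/u) du.
Step 2. Evaluate the standard form [assuming u > 0]: now -log(u).
Step 3. Substitute back u = t**3 - 4: now -log(t**3 - 4).
Answer: -log(t**3 - 4).


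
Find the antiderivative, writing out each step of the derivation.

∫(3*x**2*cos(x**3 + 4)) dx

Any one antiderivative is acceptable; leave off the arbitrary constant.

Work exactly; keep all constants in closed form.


Step 1. Substitute u = x**3 + 4, turning ∫(3*x**2*cos(x**3 + 4)) dx into ∫(cos(u)) du: now ∫(cos(u)) du.
Step 2. Evaluate the standard form: now sin(u).
Step 3. Substitute back u = x**3 + 4: now sin(x**3 + 4).
Answer: sin(x**3 + 4).


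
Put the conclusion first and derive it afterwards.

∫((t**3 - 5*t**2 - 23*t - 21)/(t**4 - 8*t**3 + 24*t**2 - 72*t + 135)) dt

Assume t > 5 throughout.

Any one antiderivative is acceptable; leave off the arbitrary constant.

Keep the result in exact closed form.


The answer is -2*log(t - 5) + 3*log(t - 3) + 4*atan(t/3)/3.
Step 1. Decompose ∫((t**3 - 5*t**2 - 23*t - 21)/(t**4 - 8*t**3 + 24*t**2 - 72*t + 135)) dt by partial fractions, (t**3 - 5*t**2 - 23*t - 21)/(t**4 - 8*t**3 + 24*t**2 - 72*t + 135) = 4/(t**2 + 9) + 3/(t - 3) - 2/(t - 5): now ∫(-2/(t - 5)) dt + ∫(3/(t - 3)) dt + ∫(4/(t**2 + 9)) dt.
Step 2. Evaluate the standard form [assuming t > 3]: now 3*log(t - 3) + ∫(-2/(t - 5)) dt + ∫(4/(t**2 + 9)) dt.
Step 3. Evaluate the standard form [assuming t > 5]: now -2*log(t - 5) + 3*log(t - 3) + ∫(4/(t**2 + 9)) dt.
Step 4. Evaluate the standard form: now -2*log(t - 5) + 3*log(t - 3) + 4*atan(t/3)/3.
Answer: -2*log(t - 5) + 3*log(t - 3) + 4*atan(t/3)/3.


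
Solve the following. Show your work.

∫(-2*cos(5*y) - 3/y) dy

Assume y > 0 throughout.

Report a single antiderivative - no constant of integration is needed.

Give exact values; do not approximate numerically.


Step 1. Rewrite: now ∫(-3/y) dy + ∫(-2*cos(5*y)) dy.
Step 2. Evaluate the standard form: now -2*sin(5*y)/5 + ∫(-3/y) dy.
Step 3. Evaluate the standard form [assuming y > 0]: now -3*log(y) - 2*sin(5*y)/5.
Answer: -3*log(y) - 2*sin(5*y)/5.


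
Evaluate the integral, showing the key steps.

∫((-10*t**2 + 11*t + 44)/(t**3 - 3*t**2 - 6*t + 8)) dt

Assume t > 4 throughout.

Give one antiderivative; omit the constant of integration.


Step 1. Decompose ∫((-10*t**2 + 11*t + 44)/(t**3 - 3*t**2 - 6*t + 8)) dt by partial fractions, (-10*t**2 + 11*t + 44)/(t**3 - 3*t**2 - 6*t + 8) = -1/(t + 2) - 5/(t - 1) - 4/(t - 4): now ∫(-4/(t - 4)) dt + ∫(-5/(t - 1)) dt + ∫(-1/(t + 2)) dt.
Step 2. Evaluate the standard form [assuming t > 4]: now -4*log(t - 4) + ∫(-5/(t - 1)) dt + ∫(-1/(t + 2)) dt.
Step 3. Evaluate the standard form [assuming t > -2]: now -4*log(t - 4) - log(t + 2) + ∫(-5/(t - 1)) dt.
Step 4. Evaluate the standard form [assuming t > 1]: now -4*log(t - 4) - 5*log(t - 1) - log(t + 2).
Answer: -4*log(t - 4) - 5*log(t - 1) - log(t + 2).


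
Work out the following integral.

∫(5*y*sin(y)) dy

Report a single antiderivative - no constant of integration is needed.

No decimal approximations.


Answer: -5*y*cos(y) + 5*sin(y).


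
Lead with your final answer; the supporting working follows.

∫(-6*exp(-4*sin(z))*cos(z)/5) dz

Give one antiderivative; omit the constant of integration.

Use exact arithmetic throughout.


The answer is 3*exp(-4*sin(z))/10.
Step 1. Substitute u = sin(z), turning ∫(-6*exp(-4*sin(z))*cos(z)/5) dz into ∫(-6*exp(-4*u)/5) du: now ∫(-6*exp(-4*u)/5) du.
Step 2. Evaluate the standard form: now 3*exp(-4*u)/10.
Step 3. Substitute back u = sin(z): now 3*exp(-4*sin(z))/10.
Answer: 3*exp(-4*sin(z))/10.


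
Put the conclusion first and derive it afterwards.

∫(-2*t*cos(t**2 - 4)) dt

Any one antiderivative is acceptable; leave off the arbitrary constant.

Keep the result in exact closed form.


The answer is -sin(t**2 - 4).
Step 1. Substitute u = t**2 - 4, turning ∫(-2*t*cos(t**2 - 4)) dt into ∫(-cos(u)) du: now ∫(-cos(u)) du.
Step 2. Evaluate the standard form: now -sin(u).
Step 3. Substitute back u = t**2 - 4: now -sin(t**2 - 4).
Answer: -sin(t**2 - 4).


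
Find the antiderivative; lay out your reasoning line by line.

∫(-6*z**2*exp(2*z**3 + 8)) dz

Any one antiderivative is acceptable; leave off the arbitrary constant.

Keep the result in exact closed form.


Step 1. Substitute u = z**3 + 4, turning ∫(-6*z**2*exp(2*z**3 + 8)) dz into ∫(-2*exp(2*u)) du: now ∫(-2*exp(2*u)) du.
Step 2. Evaluate the standard form: now -exp(2*u).
Step 3. Substitute back u = z**3 + 4: now -exp(2*z**3 + 8).
Answer: -exp(2*z**3 + 8).


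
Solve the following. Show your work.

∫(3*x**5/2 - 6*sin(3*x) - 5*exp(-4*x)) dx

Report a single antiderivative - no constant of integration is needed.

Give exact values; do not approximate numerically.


Step 1. Rewrite: now ∫(3*x**5/2) dx + ∫(-5*exp(-4*x)) dx + ∫(-6*sin(3*x)) dx.
Step 2. Evaluate the standard form: now 2*cos(3*x) + ∫(3*x**5/2) dx + ∫(-5*exp(-4*x)) dx.
Step 3. Evaluate the standard form: now 2*cos(3*x) + ∫(3*x**5/2) dx + 5*exp(-4*x)/4.
Step 4. Evaluate the standard form: now x**6/4 + 2*cos(3*x) + 5*exp(-4*x)/4.
Answer: x**6/4 + 2*cos(3*x) + 5*exp(-4*x)/4.


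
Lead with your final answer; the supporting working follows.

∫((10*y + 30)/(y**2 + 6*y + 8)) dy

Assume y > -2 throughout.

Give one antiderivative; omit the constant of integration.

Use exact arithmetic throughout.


The answer is 5*log(y + 2) + 5*log(y + 4).
Step 1. Decompose ∫((10*y + 30)/(y**2 + 6*y + 8)) dy by partial fractions, (10*y + 30)/(y**2 + 6*y + 8) = 5/(y + 4) + 5/(y + 2): now ∫(5/(y + 2)) dy + ∫(5/(y + 4)) dy.
Step 2. Evaluate the standard form [assuming y > -4]: now 5*log(y + 4) + ∫(5/(y + 2)) dy.
Step 3. Evaluate the standard form [assuming y > -2]: now 5*log(y + 2) + 5*log(y + 4).
Answer: 5*log(y + 2) + 5*log(y + 4).


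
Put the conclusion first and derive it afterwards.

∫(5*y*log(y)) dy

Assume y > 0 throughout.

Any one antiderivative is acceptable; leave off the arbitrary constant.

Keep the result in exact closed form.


The answer is 5*y**2*log(y)/2 - 5*y**2/4.
Step 1. Integrate ∫(5*y*log(y)) dy by parts with u = log(y), dv = (5*y) dy, so v = 5*y**2/2 [assuming y > 0]: now 5*y**2*log(y)/2 + ∫(-5*y/2) dy.
Step 2. Evaluate the standard form: now 5*y**2*log(y)/2 - 5*y**2/4.
Answer: 5*y**2*log(y)/2 - 5*y**2/4.


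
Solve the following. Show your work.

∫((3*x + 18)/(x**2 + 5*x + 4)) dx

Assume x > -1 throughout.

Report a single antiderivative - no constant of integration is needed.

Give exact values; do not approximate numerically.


Step 1. Decompose ∫((3*x + 18)/(x**2 + 5*x + 4)) dx by partial fractions, (3*x + 18)/(x**2 + 5*x + 4) = -2/(x + 4) + 5/(x + 1): now ∫(5/(x + 1)) dx + ∫(-2/(x + 4)) dx.
Step 2. Evaluate the standard form [assuming x > -1]: now 5*log(x + 1) + ∫(-2/(x + 4)) dx.
Step 3. Evaluate the standard form [assuming x > -4]: now 5*log(x + 1) - 2*log(x + 4).
Answer: 5*log(x + 1) - 2*log(x + 4).


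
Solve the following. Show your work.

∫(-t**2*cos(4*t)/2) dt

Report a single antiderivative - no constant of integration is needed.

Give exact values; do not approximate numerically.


Step 1. Integrate ∫(-t**2*cos(4*t)/2) dt by parts with u = t**2, dv = (-cos(4*t)/2) dt, so v = -sin(4*t)/8: now -t**2*sin(4*t)/8 + ∫(t*sin(4*t)/4) dt.
Step 2. Integrate ∫(t*sin(4*t)/4) dt by parts with u = t, dv = (sin(4*t)/4) dt, so v = -cos(4*t)/16: now -t**2*sin(4*t)/8 - t*cos(4*t)/16 + ∫(cos(4*t)/16) dt.
Step 3. Evaluate the standard form: now -t**2*sin(4*t)/8 - t*cos(4*t)/16 + sin(4*t)/64.
Answer: -t**2*sin(4*t)/8 - t*cos(4*t)/16 + sin(4*t)/64.


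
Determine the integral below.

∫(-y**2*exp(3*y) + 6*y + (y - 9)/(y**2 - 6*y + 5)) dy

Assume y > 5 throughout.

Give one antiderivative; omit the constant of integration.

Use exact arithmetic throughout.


Answer: -y**2*exp(3*y)/3 + 3*y**2 + 2*y*exp(3*y)/9 - 2*exp(3*y)/27 - log(y - 5) + 2*log(y - 1).


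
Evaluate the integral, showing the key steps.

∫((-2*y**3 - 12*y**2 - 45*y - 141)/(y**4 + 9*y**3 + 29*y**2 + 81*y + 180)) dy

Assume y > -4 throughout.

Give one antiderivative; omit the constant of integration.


Step 1. Decompose ∫((-2*y**3 - 12*y**2 - 45*y - 141)/(y**4 + 9*y**3 + 29*y**2 + 81*y + 180)) dy by partial fractions, (-2*y**3 - 12*y**2 - 45*y - 141)/(y**4 + 9*y**3 + 29*y**2 + 81*y + 180) = -3/(y**2 + 9) - 1/(y + 5) - 1/(y + 4): now ∫(-1/(y + 4)) dy + ∫(-1/(y + 5)) dy + ∫(-3/(y**2 + 9)) dy.
Step 2. Evaluate the standard form [assuming y > -5]: now -log(y + 5) + ∫(-1/(y + 4)) dy + ∫(-3/(y**2 + 9)) dy.
Step 3. Evaluate the standard form [assuming y > -4]: now -log(y + 4) - log(y + 5) + ∫(-3/(y**2 + 9)) dy.
Step 4. Evaluate the standard form: now -log(y + 4) - log(y + 5) - atan(y/3).
Answer: -log(y + 4) - log(y + 5) - atan(y/3).


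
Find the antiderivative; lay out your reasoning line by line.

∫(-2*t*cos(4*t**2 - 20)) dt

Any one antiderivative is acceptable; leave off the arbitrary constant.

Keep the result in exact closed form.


Step 1. Substitute u = t**2 - 5, turning ∫(-2*t*cos(4*t**2 - 20)) dt into ∫(-cos(4*u)) du: now ∫(-cos(4*u)) du.
Step 2. Evaluate the standard form: now -sin(4*u)/4.
Step 3. Substitute back u = t**2 - 5: now -sin(4*t**2 - 20)/4.
Answer: -sin(4*t**2 - 20)/4.


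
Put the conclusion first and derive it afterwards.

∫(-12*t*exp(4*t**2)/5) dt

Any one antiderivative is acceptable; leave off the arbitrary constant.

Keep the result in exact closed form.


The answer is -3*exp(4*t**2)/10.
Step 1. Substitute u = t**2, turning ∫(-12*t*exp(4*t**2)/5) dt into ∫(-6*exp(4*u)/5) du: now ∫(-6*exp(4*u)/5) du.
Step 2. Evaluate the standard form: now -3*exp(4*u)/10.
Step 3. Substitute back u = t**2: now -3*exp(4*t**2)/10.
Answer: -3*exp(4*t**2)/10.


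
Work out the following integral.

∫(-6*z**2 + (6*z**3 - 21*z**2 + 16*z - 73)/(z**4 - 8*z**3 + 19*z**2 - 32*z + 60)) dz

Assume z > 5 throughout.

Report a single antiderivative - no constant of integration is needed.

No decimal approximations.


Answer: -2*z**3 + 4*log(z - 5) + 2*log(z - 3) + atan(z/2)/2.


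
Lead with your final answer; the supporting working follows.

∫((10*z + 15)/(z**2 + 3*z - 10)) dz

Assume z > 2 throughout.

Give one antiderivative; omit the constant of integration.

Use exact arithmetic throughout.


The answer is 5*log(z - 2) + 5*log(z + 5).
Step 1. Decompose ∫((10*z + 15)/(z**2 + 3*z - 10)) dz by partial fractions, (10*z + 15)/(z**2 + 3*z - 10) = 5/(z + 5) + 5/(z - 2): now ∫(5/(z - 2)) dz + ∫(5/(z + 5)) dz.
Step 2. Evaluate the standard form [assuming z > 2]: now 5*log(z - 2) + ∫(5/(z + 5)) dz.
Step 3. Evaluate the standard form [assuming z > -5]: now 5*log(z - 2) + 5*log(z + 5).
Answer: 5*log(z - 2) + 5*log(z + 5).


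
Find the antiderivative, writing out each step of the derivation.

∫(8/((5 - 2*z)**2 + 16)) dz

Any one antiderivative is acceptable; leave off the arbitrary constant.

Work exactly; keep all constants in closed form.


Step 1. Substitute u = 5 - 2*z, turning ∫(8/((5 - 2*z)**2 + 16)) dz into ∫(-4/(u**2 + 16)) du: now ∫(-4/(u**2 + 16)) du.
Step 2. Evaluate the standard form: now -atan(u/4).
Step 3. Substitute back u = 5 - 2*z: now atan(z/2 - 5/4).
Answer: atan(z/2 - 5/4).


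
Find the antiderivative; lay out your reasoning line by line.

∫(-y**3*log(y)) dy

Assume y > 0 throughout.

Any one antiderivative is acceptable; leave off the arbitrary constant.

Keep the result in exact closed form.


Step 1. Integrate ∫(-y**3*log(y)) dy by parts with u = log(y), dv = (-y**3) dy, so v = -y**4/4 [assuming y > 0]: now -y**4*log(y)/4 + ∫(y**3/4) dy.
Step 2. Evaluate the standard form: now -y**4*log(y)/4 + y**4/16.
Answer: -y**4*log(y)/4 + y**4/16.


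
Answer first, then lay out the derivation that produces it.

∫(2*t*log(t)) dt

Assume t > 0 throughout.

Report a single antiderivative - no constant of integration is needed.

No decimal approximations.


The answer is t**2*log(t) - t**2/2.
Step 1. Integrate ∫(2*t*log(t)) dt by parts with u = log(t), dv = (2*t) dt, so v = t**2 [assuming t > 0]: now t**2*log(t) + ∫(-t) dt.
Step 2. Evaluate the standard form: now t**2*log(t) - t**2/2.
Answer: t**2*log(t) - t**2/2.


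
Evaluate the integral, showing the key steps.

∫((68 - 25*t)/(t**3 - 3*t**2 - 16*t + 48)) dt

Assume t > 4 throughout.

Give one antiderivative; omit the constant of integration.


Step 1. Decompose ∫((68 - 25*t)/(t**3 - 3*t**2 - 16*t + 48)) dt by partial fractions, (68 - 25*t)/(t**3 - 3*t**2 - 16*t + 48) = 3/(t + 4) + 1/(t - 3) - 4/(t - 4): now ∫(-4/(t - 4)) dt + ∫(1/(t - 3)) dt + ∫(3/(t + 4)) dt.
Step 2. Evaluate the standard form [assuming t > -4]: now 3*log(t + 4) + ∫(-4/(t - 4)) dt + ∫(1/(t - 3)) dt.
Step 3. Evaluate the standard form [assuming t > 4]: now -4*log(t - 4) + 3*log(t + 4) + ∫(1/(t - 3)) dt.
Step 4. Evaluate the standard form [assuming t > 3]: now -4*log(t - 4) + log(t - 3) + 3*log(t + 4).
Answer: -4*log(t - 4) + log(t - 3) + 3*log(t + 4).


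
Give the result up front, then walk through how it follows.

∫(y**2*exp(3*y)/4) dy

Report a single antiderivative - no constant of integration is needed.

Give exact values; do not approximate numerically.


The answer is y**2*exp(3*y)/12 - y*exp(3*y)/18 + exp(3*y)/54.
Step 1. Integrate ∫(y**2*exp(3*y)/4) dy by parts with u = y**2, dv = (exp(3*y)/4) dy, so v = exp(3*y)/12: now y**2*exp(3*y)/12 + ∫(-y*exp(3*y)/6) dy.
Step 2. Integrate ∫(-y*exp(3*y)/6) dy by parts with u = y, dv = (-exp(3*y)/6) dy, so v = -exp(3*y)/18: now y**2*exp(3*y)/12 - y*exp(3*y)/18 + ∫(exp(3*y)/18) dy.
Step 3. Evaluate the standard form: now y**2*exp(3*y)/12 - y*exp(3*y)/18 + exp(3*y)/54.
Answer: y**2*exp(3*y)/12 - y*exp(3*y)/18 + exp(3*y)/54.


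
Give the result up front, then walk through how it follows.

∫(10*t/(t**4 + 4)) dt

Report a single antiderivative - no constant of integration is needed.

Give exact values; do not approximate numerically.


The answer is 5*atan(t**2/2)/2.
Step 1. Substitute u = t**2, turning ∫(10*t/(t**4 + 4)) dt into ∫(5/(u**2 + 4)) du: now ∫(5/(u**2 + 4)) du.
Step 2. Evaluate the standard form: now 5*atan(u/2)/2.
Step 3. Substitute back u = t**2: now 5*atan(t**2/2)/2.
Answer: 5*atan(t**2/2)/2.


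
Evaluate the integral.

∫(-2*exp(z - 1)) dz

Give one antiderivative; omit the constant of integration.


Answer: -2*exp(z - 1).


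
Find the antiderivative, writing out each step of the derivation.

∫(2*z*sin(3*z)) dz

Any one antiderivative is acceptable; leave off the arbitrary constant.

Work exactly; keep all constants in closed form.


Step 1. Integrate ∫(2*z*sin(3*z)) dz by parts with u = z, dv = (2*sin(3*z)) dz, so v = -2*cos(3*z)/3: now -2*z*cos(3*z)/3 + ∫(2*cos(3*z)/3) dz.
Step 2. Evaluate the standard form: now -2*z*cos(3*z)/3 + 2*sin(3*z)/9.
Answer: -2*z*cos(3*z)/3 + 2*sin(3*z)/9.


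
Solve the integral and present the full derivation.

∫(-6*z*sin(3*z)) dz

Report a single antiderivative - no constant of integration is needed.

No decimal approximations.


Step 1. Integrate ∫(-6*z*sin(3*z)) dz by parts with u = z, dv = (-6*sin(3*z)) dz, so v = 2*cos(3*z): now 2*z*cos(3*z) + ∫(-2*cos(3*z)) dz.
Step 2. Evaluate the standard form: now 2*z*cos(3*z) - 2*sin(3*z)/3.
Answer: 2*z*cos(3*z) - 2*sin(3*z)/3.


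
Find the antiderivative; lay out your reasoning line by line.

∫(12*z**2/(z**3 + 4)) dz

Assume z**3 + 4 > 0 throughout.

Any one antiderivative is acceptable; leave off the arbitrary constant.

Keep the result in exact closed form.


Step 1. Substitute u = z**3 + 4, turning ∫(12*z**2/(z**3 + 4)) dz into ∫(4/u) du: now ∫(4/u) du.
Step 2. Evaluate the standard form [assuming u > 0]: now 4*log(u).
Step 3. Substitute back u = z**3 + 4: now 4*log(z**3 + 4).
Answer: 4*log(z**3 + 4).


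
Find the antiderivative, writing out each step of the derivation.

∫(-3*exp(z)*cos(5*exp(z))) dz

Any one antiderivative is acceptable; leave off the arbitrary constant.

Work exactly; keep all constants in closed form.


Step 1. Substitute u = exp(z), turning ∫(-3*exp(z)*cos(5*exp(z))) dz into ∫(-3*cos(5*u)) du: now ∫(-3*cos(5*u)) du.
Step 2. Evaluate the standard form: now -3*sin(5*u)/5.
Step 3. Substitute back u = exp(z): now -3*sin(5*exp(z))/5.
Answer: -3*sin(5*exp(z))/5.


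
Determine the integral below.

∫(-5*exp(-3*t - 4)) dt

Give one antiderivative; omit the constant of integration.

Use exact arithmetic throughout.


Answer: 5*exp(-3*t - 4)/3.


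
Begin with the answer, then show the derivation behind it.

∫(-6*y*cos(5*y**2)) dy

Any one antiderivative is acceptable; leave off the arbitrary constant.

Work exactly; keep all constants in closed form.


The answer is -3*sin(5*y**2)/5.
Step 1. Substitute u = y**2, turning ∫(-6*y*cos(5*y**2)) dy into ∫(-3*cos(5*u)) du: now ∫(-3*cos(5*u)) du.
Step 2. Evaluate the standard form: now -3*sin(5*u)/5.
Step 3. Substitute back u = y**2: now -3*sin(5*y**2)/5.
Answer: -3*sin(5*y**2)/5.


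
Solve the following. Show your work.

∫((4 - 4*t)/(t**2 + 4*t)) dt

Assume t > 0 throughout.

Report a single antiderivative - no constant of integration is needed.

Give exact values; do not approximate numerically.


Step 1. Decompose ∫((4 - 4*t)/(t**2 + 4*t)) dt by partial fractions, (4 - 4*t)/(t**2 + 4*t) = -5/(t + 4) + 1/t: now ∫(1/t) dt + ∫(-5/(t + 4)) dt.
Step 2. Evaluate the standard form [assuming t > 0]: now log(t) + ∫(-5/(t + 4)) dt.
Step 3. Evaluate the standard form [assuming t > -4]: now log(t) - 5*log(t + 4).
Answer: log(t) - 5*log(t + 4).


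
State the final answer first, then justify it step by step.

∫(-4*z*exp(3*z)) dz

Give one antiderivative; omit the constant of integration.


The answer is -4*z*exp(3*z)/3 + 4*exp(3*z)/9.
Step 1. Integrate ∫(-4*z*exp(3*z)) dz by parts with u = z, dv = (-4*exp(3*z)) dz, so v = -4*exp(3*z)/3: now -4*z*exp(3*z)/3 + ∫(4*exp(3*z)/3) dz.
Step 2. Evaluate the standard form: now -4*z*exp(3*z)/3 + 4*exp(3*z)/9.
Answer: -4*z*exp(3*z)/3 + 4*exp(3*z)/9.


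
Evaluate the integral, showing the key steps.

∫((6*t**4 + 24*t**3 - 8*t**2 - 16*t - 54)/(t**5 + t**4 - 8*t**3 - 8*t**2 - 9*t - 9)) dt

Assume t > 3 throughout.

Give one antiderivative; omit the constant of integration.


Step 1. Decompose ∫((6*t**4 + 24*t**3 - 8*t**2 - 16*t - 54)/(t**5 + t**4 - 8*t**3 - 8*t**2 - 9*t - 9)) dt by partial fractions, (6*t**4 + 24*t**3 - 8*t**2 - 16*t - 54)/(t**5 + t**4 - 8*t**3 - 8*t**2 - 9*t - 9) = 4/(t**2 + 1) - 2/(t + 3) + 4/(t + 1) + 4/(t - 3): now ∫(4/(t - 3)) dt + ∫(4/(t + 1)) dt + ∫(-2/(t + 3)) dt + ∫(4/(t**2 + 1)) dt.
Step 2. Evaluate the standard form [assuming t > 3]: now 4*log(t - 3) + ∫(4/(t + 1)) dt + ∫(-2/(t + 3)) dt + ∫(4/(t**2 + 1)) dt.
Step 3. Evaluate the standard form [assuming t > -3]: now 4*log(t - 3) - 2*log(t + 3) + ∫(4/(t + 1)) dt + ∫(4/(t**2 + 1)) dt.
Step 4. Evaluate the standard form [assuming t > -1]: now 4*log(t - 3) + 4*log(t + 1) - 2*log(t + 3) + ∫(4/(t**2 + 1)) dt.
Step 5. Evaluate the standard form: now 4*log(t - 3) + 4*log(t + 1) - 2*log(t + 3) + 4*atan(t).
Answer: 4*log(t - 3) + 4*log(t + 1) - 2*log(t + 3) + 4*atan(t).


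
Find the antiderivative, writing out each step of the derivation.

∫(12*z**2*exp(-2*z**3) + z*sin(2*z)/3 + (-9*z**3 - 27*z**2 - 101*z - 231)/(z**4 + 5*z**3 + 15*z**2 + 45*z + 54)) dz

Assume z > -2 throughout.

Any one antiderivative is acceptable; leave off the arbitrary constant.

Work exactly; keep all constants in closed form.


Step 1. Rewrite: now ∫(z*sin(2*z)/3) dz + ∫(12*z**2*exp(-2*z**3)) dz + ∫((-9*z**3 - 27*z**2 - 101*z - 231)/(z**4 + 5*z**3 + 15*z**2 + 45*z + 54)) dz.
Step 2. Substitute u = z**3, turning ∫(12*z**2*exp(-2*z**3)) dz into ∫(4*exp(-2*u)) du: now ∫(z*sin(2*z)/3) dz + ∫((-9*z**3 - 27*z**2 - 101*z - 231)/(z**4 + 5*z**3 + 15*z**2 + 45*z + 54)) dz + ∫(4*exp(-2*u)) du.
Step 3. Evaluate the standard form: now ∫(z*sin(2*z)/3) dz + ∫((-9*z**3 - 27*z**2 - 101*z - 231)/(z**4 + 5*z**3 + 15*z**2 + 45*z + 54)) dz - 2*exp(-2*u).
Step 4. Substitute back u = z**3: now ∫(z*sin(2*z)/3) dz + ∫((-9*z**3 - 27*z**2 - 101*z - 231)/(z**4 + 5*z**3 + 15*z**2 + 45*z + 54)) dz - 2*exp(-2*z**3).
Step 5. Decompose ∫((-9*z**3 - 27*z**2 - 101*z - 231)/(z**4 + 5*z**3 + 15*z**2 + 45*z + 54)) dz by partial fractions, (-9*z**3 - 27*z**2 - 101*z - 231)/(z**4 + 5*z**3 + 15*z**2 + 45*z + 54) = -4/(z**2 + 9) - 4/(z + 3) - 5/(z + 2): now ∫(z*sin(2*z)/3) dz + ∫(-5/(z + 2)) dz + ∫(-4/(z + 3)) dz + ∫(-4/(z**2 + 9)) dz - 2*exp(-2*z**3).
Step 6. Evaluate the standard form [assuming z > -3]: now -4*log(z + 3) + ∫(z*sin(2*z)/3) dz + ∫(-5/(z + 2)) dz + ∫(-4/(z**2 + 9)) dz - 2*exp(-2*z**3).
Step 7. Evaluate the standard form [assuming z > -2]: now -5*log(z + 2) - 4*log(z + 3) + ∫(z*sin(2*z)/3) dz + ∫(-4/(z**2 + 9)) dz - 2*exp(-2*z**3).
Step 8. Evaluate the standard form: now -5*log(z + 2) - 4*log(z + 3) - 4*atan(z/3)/3 + ∫(z*sin(2*z)/3) dz - 2*exp(-2*z**3).
Step 9. Integrate ∫(z*sin(2*z)/3) dz by parts with u = z, dv = (sin(2*z)/3) dz, so v = -cos(2*z)/6: now -z*cos(2*z)/6 - 5*log(z + 2) - 4*log(z + 3) - 4*atan(z/3)/3 + ∫(cos(2*z)/6) dz - 2*exp(-2*z**3).
Step 10. Evaluate the standard form: now -z*cos(2*z)/6 - 5*log(z + 2) - 4*log(z + 3) + sin(2*z)/12 - 4*atan(z/3)/3 - 2*exp(-2*z**3).
Answer: -z*cos(2*z)/6 - 5*log(z + 2) - 4*log(z + 3) + sin(2*z)/12 - 4*atan(z/3)/3 - 2*exp(-2*z**3).


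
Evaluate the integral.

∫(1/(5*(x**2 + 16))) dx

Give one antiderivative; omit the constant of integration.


Answer: atan(x/4)/20.


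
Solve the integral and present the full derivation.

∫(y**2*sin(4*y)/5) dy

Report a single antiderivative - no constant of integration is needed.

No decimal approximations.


Step 1. Integrate ∫(y**2*sin(4*y)/5) dy by parts with u = y**2, dv = (sin(4*y)/5) dy, so v = -cos(4*y)/20: now -y**2*cos(4*y)/20 + ∫(y*cos(4*y)/10) dy.
Step 2. Integrate ∫(y*cos(4*y)/10) dy by parts with u = y, dv = (cos(4*y)/10) dy, so v = sin(4*y)/40: now -y**2*cos(4*y)/20 + y*sin(4*y)/40 + ∫(-sin(4*y)/40) dy.
Step 3. Evaluate the standard form: now -y**2*cos(4*y)/20 + y*sin(4*y)/40 + cos(4*y)/160.
Answer: -y**2*cos(4*y)/20 + y*sin(4*y)/40 + cos(4*y)/160.


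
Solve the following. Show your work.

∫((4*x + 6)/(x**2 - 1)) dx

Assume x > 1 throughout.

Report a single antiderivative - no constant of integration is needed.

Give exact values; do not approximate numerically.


Step 1. Decompose ∫((4*x + 6)/(x**2 - 1)) dx by partial fractions, (4*x + 6)/(x**2 - 1) = -1/(x + 1) + 5/(x - 1): now ∫(5/(x - 1)) dx + ∫(-1/(x + 1)) dx.
Step 2. Evaluate the standard form [assuming x > -1]: now -log(x + 1) + ∫(5/(x - 1)) dx.
Step 3. Evaluate the standard form [assuming x > 1]: now 5*log(x - 1) - log(x + 1).
Answer: 5*log(x - 1) - log(x + 1).


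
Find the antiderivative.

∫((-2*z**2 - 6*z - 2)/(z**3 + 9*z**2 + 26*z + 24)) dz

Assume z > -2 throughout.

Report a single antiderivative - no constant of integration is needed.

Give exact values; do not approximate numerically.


Answer: log(z + 2) + 2*log(z + 3) - 5*log(z + 4).


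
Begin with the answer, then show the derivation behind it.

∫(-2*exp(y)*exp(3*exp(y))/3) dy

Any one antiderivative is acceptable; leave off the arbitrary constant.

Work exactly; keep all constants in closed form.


The answer is -2*exp(3*exp(y))/9.
Step 1. Substitute u = exp(y), turning ∫(-2*exp(y)*exp(3*exp(y))/3) dy into ∫(-2*exp(3*u)/3) du: now ∫(-2*exp(3*u)/3) du.
Step 2. Evaluate the standard form: now -2*exp(3*u)/9.
Step 3. Substitute back u = exp(y): now -2*exp(3*exp(y))/9.
Answer: -2*exp(3*exp(y))/9.


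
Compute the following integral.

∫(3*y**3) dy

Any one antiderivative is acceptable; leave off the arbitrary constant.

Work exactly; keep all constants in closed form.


Answer: 3*y**4/4.


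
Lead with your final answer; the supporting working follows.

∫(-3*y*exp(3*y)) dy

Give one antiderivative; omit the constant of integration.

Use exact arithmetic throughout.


The answer is -y*exp(3*y) + exp(3*y)/3.
Step 1. Integrate ∫(-3*y*exp(3*y)) dy by parts with u = y, dv = (-3*exp(3*y)) dy, so v = -exp(3*y): now -y*exp(3*y) + ∫(exp(3*y)) dy.
Step 2. Evaluate the standard form: now -y*exp(3*y) + exp(3*y)/3.
Answer: -y*exp(3*y) + exp(3*y)/3.


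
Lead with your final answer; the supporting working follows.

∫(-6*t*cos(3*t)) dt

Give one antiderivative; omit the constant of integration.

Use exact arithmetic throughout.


The answer is -2*t*sin(3*t) - 2*cos(3*t)/3.
Step 1. Integrate ∫(-6*t*cos(3*t)) dt by parts with u = t, dv = (-6*cos(3*t)) dt, so v = -2*sin(3*t): now -2*t*sin(3*t) + ∫(2*sin(3*t)) dt.
Step 2. Evaluate the standard form: now -2*t*sin(3*t) - 2*cos(3*t)/3.
Answer: -2*t*sin(3*t) - 2*cos(3*t)/3.


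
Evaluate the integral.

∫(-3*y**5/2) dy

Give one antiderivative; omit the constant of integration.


Answer: -y**6/4.


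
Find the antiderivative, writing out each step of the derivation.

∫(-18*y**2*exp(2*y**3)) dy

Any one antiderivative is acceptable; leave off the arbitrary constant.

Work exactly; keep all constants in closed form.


Step 1. Substitute u = y**3, turning ∫(-18*y**2*exp(2*y**3)) dy into ∫(-6*exp(2*u)) du: now ∫(-6*exp(2*u)) du.
Step 2. Evaluate the standard form: now -3*exp(2*u).
Step 3. Substitute back u = y**3: now -3*exp(2*y**3).
Answer: -3*exp(2*y**3).


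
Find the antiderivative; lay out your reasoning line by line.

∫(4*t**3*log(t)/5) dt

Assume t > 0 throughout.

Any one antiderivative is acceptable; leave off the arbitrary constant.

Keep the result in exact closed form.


Step 1. Integrate ∫(4*t**3*log(t)/5) dt by parts with u = log(t), dv = (4*t**3/5) dt, so v = t**4/5 [assuming t > 0]: now t**4*log(t)/5 + ∫(-t**3/5) dt.
Step 2. Evaluate the standard form: now t**4*log(t)/5 - t**4/20.
Answer: t**4*log(t)/5 - t**4/20.


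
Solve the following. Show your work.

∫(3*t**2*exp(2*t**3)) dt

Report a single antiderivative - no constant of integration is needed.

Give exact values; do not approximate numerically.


Step 1. Substitute u = t**3, turning ∫(3*t**2*exp(2*t**3)) dt into ∫(exp(2*u)) du: now ∫(exp(2*u)) du.
Step 2. Evaluate the standard form: now exp(2*u)/2.
Step 3. Substitute back u = t**3: now exp(2*t**3)/2.
Answer: exp(2*t**3)/2.
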